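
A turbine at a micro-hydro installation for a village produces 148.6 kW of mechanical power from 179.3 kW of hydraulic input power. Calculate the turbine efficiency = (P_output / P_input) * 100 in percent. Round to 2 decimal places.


Turbine efficiency = (output power / input power) * 100
eta = (148.6 / 179.3) * 100
eta = 82.88%

82.88


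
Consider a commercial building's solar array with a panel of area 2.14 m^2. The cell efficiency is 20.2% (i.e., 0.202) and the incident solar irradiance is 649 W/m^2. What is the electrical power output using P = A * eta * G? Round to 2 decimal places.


Use the solar power formula P = A * eta * G.
Given: A = 2.14 m^2, eta = 0.202, G = 649 W/m^2
P = 2.14 * 0.202 * 649
P = 280.55 W

280.55


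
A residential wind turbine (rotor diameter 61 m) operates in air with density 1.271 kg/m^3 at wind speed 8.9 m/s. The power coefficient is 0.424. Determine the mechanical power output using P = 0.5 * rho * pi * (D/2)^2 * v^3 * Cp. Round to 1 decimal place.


Step 1 -- Compute swept area:
  A = pi * (D/2)^2 = pi * (61/2)^2 = 2922.47 m^2
Step 2 -- Apply wind power equation:
  P = 0.5 * rho * A * v^3 * Cp
  v^3 = 8.9^3 = 704.969
  P = 0.5 * 1.271 * 2922.47 * 704.969 * 0.424
  P = 555138.0 W

555138.0


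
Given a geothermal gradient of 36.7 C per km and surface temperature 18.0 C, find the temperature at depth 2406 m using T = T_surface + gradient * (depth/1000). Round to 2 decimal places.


Convert depth to km: 2406 / 1000 = 2.406 km
Temperature increase = gradient * depth_km = 36.7 * 2.406 = 88.3 C
Temperature at depth = T_surface + delta_T = 18.0 + 88.3
T = 106.30 C

106.30


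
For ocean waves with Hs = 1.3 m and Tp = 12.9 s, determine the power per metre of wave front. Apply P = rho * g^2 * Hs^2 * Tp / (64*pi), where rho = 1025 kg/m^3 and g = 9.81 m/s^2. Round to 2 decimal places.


Apply wave power formula:
  g^2 = 9.81^2 = 96.2361
  Hs^2 = 1.3^2 = 1.69
  Numerator = rho * g^2 * Hs^2 * Tp = 1025 * 96.2361 * 1.69 * 12.9 = 2150494.3
  Denominator = 64 * pi = 201.0619
  P = 2150494.3 / 201.0619 = 10695.68 W/m

10695.68


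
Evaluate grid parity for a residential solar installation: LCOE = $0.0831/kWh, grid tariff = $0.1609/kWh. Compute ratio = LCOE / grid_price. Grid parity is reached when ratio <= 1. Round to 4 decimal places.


Compare LCOE to grid price:
  LCOE = $0.0831/kWh, Grid price = $0.1609/kWh
  Ratio = LCOE / grid_price = 0.0831 / 0.1609 = 0.5165
  Grid parity achieved (ratio <= 1)? yes

0.5165


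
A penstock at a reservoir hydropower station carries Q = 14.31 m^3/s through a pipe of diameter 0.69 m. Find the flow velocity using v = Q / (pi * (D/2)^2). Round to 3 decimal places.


Compute pipe cross-sectional area:
  A = pi * (D/2)^2 = pi * (0.69/2)^2 = 0.3739 m^2
Calculate velocity:
  v = Q / A = 14.31 / 0.3739
  v = 38.269 m/s

38.269


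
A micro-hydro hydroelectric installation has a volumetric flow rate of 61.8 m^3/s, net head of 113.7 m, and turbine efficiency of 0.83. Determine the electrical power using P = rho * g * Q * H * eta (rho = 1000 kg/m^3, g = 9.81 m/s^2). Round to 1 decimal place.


Apply the hydropower formula P = rho * g * Q * H * eta
rho * g = 1000 * 9.81 = 9810.0
P = 9810.0 * 61.8 * 113.7 * 0.83
P = 57213173.7 W

57213173.7


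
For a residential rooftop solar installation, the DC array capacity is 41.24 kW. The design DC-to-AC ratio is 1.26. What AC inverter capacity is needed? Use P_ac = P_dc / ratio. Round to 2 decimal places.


The inverter AC capacity is determined by the DC/AC ratio.
Given: P_dc = 41.24 kW, DC/AC ratio = 1.26
P_ac = P_dc / ratio = 41.24 / 1.26
P_ac = 32.73 kW

32.73


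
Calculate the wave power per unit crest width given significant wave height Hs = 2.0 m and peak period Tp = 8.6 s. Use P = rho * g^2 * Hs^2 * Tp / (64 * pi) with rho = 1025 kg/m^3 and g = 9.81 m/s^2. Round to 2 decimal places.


Apply wave power formula:
  g^2 = 9.81^2 = 96.2361
  Hs^2 = 2.0^2 = 4.0
  Numerator = rho * g^2 * Hs^2 * Tp = 1025 * 96.2361 * 4.0 * 8.6 = 3393284.89
  Denominator = 64 * pi = 201.0619
  P = 3393284.89 / 201.0619 = 16876.81 W/m

16876.81


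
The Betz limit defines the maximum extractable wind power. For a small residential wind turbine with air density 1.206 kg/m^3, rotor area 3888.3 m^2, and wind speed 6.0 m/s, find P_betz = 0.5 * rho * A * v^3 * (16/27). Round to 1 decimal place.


The Betz coefficient Cp_max = 16/27 = 0.5926
v^3 = 6.0^3 = 216.0
P_betz = 0.5 * rho * A * v^3 * Cp_max
P_betz = 0.5 * 1.206 * 3888.3 * 216.0 * 0.5926
P_betz = 300114.5 W

300114.5


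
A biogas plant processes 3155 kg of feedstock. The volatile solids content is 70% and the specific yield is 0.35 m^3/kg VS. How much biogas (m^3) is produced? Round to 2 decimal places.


Compute volatile solids:
  VS = mass * VS_fraction = 3155 * 0.7 = 2208.5 kg
Calculate biogas volume:
  Biogas = VS * specific_yield = 2208.5 * 0.35
  Biogas = 772.98 m^3

772.98


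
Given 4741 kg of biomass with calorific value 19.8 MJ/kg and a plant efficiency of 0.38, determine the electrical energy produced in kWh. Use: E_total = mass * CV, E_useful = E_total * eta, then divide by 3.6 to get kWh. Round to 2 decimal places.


Total energy = mass * CV = 4741 * 19.8 = 93871.8 MJ
Useful energy = total * eta = 93871.8 * 0.38 = 35671.28 MJ
Convert to kWh: 35671.28 / 3.6
Useful energy = 9908.69 kWh

9908.69


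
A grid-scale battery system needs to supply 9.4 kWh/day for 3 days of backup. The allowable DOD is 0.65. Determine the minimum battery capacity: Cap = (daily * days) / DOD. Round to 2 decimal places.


Total energy needed = daily * days = 9.4 * 3 = 28.2 kWh
Account for depth of discharge:
  Cap = total_energy / DOD = 28.2 / 0.65
  Cap = 43.38 kWh

43.38


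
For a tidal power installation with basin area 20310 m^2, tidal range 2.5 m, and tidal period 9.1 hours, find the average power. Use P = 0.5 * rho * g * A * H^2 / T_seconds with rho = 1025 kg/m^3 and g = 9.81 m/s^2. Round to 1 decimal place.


Convert period to seconds: T = 9.1 * 3600 = 32760.0 s
H^2 = 2.5^2 = 6.25
P = 0.5 * rho * g * A * H^2 / T
P = 0.5 * 1025 * 9.81 * 20310 * 6.25 / 32760.0
P = 19480.9 W

19480.9


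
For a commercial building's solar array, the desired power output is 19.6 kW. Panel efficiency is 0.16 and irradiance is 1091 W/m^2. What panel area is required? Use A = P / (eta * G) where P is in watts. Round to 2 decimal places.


Convert target power to watts: P = 19.6 * 1000 = 19600.0 W
Compute denominator: eta * G = 0.16 * 1091 = 174.56
Required area A = P / (eta * G) = 19600.0 / 174.56
A = 112.28 m^2

112.28


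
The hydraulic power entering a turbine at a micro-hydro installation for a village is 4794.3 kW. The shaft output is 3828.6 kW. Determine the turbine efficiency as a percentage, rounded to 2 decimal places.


Turbine efficiency = (output power / input power) * 100
eta = (3828.6 / 4794.3) * 100
eta = 79.86%

79.86


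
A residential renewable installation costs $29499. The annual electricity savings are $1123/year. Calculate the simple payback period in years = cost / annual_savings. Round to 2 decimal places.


Simple payback period = initial cost / annual savings
Payback = 29499 / 1123
Payback = 26.27 years

26.27


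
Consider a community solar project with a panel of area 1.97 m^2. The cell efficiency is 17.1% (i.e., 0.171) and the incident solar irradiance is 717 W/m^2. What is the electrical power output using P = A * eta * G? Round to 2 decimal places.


Use the solar power formula P = A * eta * G.
Given: A = 1.97 m^2, eta = 0.171, G = 717 W/m^2
P = 1.97 * 0.171 * 717
P = 241.54 W

241.54


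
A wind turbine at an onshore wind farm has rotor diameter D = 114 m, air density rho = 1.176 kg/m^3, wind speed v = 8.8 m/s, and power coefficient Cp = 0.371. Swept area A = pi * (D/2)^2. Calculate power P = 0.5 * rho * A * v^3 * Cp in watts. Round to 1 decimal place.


Step 1 -- Compute swept area:
  A = pi * (D/2)^2 = pi * (114/2)^2 = 10207.03 m^2
Step 2 -- Apply wind power equation:
  P = 0.5 * rho * A * v^3 * Cp
  v^3 = 8.8^3 = 681.472
  P = 0.5 * 1.176 * 10207.03 * 681.472 * 0.371
  P = 1517395.7 W

1517395.7


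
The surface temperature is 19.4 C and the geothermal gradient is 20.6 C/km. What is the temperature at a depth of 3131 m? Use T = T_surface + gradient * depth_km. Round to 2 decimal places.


Convert depth to km: 3131 / 1000 = 3.131 km
Temperature increase = gradient * depth_km = 20.6 * 3.131 = 64.5 C
Temperature at depth = T_surface + delta_T = 19.4 + 64.5
T = 83.90 C

83.90


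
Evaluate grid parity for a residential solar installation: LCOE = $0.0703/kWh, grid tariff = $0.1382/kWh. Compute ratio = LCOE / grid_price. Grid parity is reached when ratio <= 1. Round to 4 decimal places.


Compare LCOE to grid price:
  LCOE = $0.0703/kWh, Grid price = $0.1382/kWh
  Ratio = LCOE / grid_price = 0.0703 / 0.1382 = 0.5087
  Grid parity achieved (ratio <= 1)? yes

0.5087


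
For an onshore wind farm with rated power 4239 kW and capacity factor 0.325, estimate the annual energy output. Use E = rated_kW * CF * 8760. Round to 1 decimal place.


Annual energy = rated_kW * capacity_factor * hours_per_year
Given: P_rated = 4239 kW, CF = 0.325, hours = 8760
E = 4239 * 0.325 * 8760
E = 12068433.0 kWh

12068433.0


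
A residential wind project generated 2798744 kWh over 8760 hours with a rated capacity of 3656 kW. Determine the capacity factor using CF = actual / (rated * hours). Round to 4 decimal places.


Capacity factor = actual output / maximum possible output
Maximum possible = rated * hours = 3656 * 8760 = 32026560 kWh
CF = 2798744 / 32026560
CF = 0.0874

0.0874


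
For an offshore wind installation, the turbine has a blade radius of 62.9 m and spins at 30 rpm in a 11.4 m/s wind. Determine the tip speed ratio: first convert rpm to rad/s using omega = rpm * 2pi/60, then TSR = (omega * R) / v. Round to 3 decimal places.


Convert rotational speed to rad/s:
  omega = 30 * 2 * pi / 60 = 3.1416 rad/s
Compute tip speed:
  v_tip = omega * R = 3.1416 * 62.9 = 197.606 m/s
Tip speed ratio:
  TSR = v_tip / v_wind = 197.606 / 11.4 = 17.334

17.334


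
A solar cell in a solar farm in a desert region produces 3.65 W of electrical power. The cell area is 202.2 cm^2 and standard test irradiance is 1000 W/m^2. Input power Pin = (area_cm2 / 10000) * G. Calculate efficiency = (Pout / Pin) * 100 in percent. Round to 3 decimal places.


First compute the input power:
  Pin = area_cm2 / 10000 * G = 202.2 / 10000 * 1000 = 20.22 W
Then compute efficiency:
  Efficiency = (Pout / Pin) * 100 = (3.65 / 20.22) * 100
  Efficiency = 18.051%

18.051


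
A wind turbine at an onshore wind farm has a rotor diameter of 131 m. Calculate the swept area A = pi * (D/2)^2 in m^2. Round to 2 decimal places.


Compute the rotor radius:
  r = D / 2 = 131 / 2 = 65.5 m
Calculate swept area:
  A = pi * r^2 = pi * 65.5^2
  A = 13478.22 m^2

13478.22


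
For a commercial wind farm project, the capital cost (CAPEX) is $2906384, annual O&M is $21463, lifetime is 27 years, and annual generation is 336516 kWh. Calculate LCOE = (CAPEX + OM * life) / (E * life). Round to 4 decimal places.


Total cost = CAPEX + OM * lifetime = 2906384 + 21463 * 27 = 2906384 + 579501 = 3485885
Total generation = annual * lifetime = 336516 * 27 = 9085932 kWh
LCOE = 3485885 / 9085932
LCOE = 0.3837 $/kWh

0.3837


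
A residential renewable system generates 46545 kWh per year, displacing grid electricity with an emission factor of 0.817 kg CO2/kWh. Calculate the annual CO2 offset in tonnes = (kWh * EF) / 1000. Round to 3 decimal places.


CO2 offset in kg = generation * emission_factor
CO2 offset = 46545 * 0.817 = 38027.27 kg
Convert to tonnes:
  CO2 offset = 38027.27 / 1000 = 38.027 tonnes

38.027


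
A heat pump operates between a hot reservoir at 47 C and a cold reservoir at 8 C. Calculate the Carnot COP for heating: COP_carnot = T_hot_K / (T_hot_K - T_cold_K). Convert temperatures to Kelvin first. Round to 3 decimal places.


Convert to Kelvin:
  T_hot = 47 + 273.15 = 320.15 K
  T_cold = 8 + 273.15 = 281.15 K
Apply Carnot COP formula:
  COP = T_hot_K / (T_hot_K - T_cold_K) = 320.15 / 39.0
  COP = 8.209

8.209


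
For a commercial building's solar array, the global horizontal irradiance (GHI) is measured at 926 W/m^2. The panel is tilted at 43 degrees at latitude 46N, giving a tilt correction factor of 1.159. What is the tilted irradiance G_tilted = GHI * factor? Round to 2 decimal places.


Identify the given values:
  GHI = 926 W/m^2, tilt correction factor = 1.159
Apply the formula G_tilted = GHI * factor:
  G_tilted = 926 * 1.159
  G_tilted = 1073.23 W/m^2

1073.23


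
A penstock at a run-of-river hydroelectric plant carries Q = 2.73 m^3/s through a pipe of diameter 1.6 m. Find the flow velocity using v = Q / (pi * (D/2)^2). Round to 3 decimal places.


Compute pipe cross-sectional area:
  A = pi * (D/2)^2 = pi * (1.6/2)^2 = 2.0106 m^2
Calculate velocity:
  v = Q / A = 2.73 / 2.0106
  v = 1.358 m/s

1.358


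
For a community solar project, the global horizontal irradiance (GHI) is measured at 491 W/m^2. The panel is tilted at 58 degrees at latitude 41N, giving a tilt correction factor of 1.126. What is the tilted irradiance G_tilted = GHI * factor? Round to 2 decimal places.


Identify the given values:
  GHI = 491 W/m^2, tilt correction factor = 1.126
Apply the formula G_tilted = GHI * factor:
  G_tilted = 491 * 1.126
  G_tilted = 552.87 W/m^2

552.87


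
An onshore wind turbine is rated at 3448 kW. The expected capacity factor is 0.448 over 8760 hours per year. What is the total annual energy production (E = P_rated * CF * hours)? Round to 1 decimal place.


Annual energy = rated_kW * capacity_factor * hours_per_year
Given: P_rated = 3448 kW, CF = 0.448, hours = 8760
E = 3448 * 0.448 * 8760
E = 13531607.0 kWh

13531607.0


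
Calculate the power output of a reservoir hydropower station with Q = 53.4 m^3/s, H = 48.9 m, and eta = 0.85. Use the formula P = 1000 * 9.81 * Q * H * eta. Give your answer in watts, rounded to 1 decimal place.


Apply the hydropower formula P = rho * g * Q * H * eta
rho * g = 1000 * 9.81 = 9810.0
P = 9810.0 * 53.4 * 48.9 * 0.85
P = 21773991.5 W

21773991.5


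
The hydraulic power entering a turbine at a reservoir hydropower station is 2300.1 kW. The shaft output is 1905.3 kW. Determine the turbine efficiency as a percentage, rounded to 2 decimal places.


Turbine efficiency = (output power / input power) * 100
eta = (1905.3 / 2300.1) * 100
eta = 82.84%

82.84


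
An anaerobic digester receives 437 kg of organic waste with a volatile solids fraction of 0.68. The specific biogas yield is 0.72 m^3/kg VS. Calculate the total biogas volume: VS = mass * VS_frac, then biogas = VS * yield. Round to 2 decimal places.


Compute volatile solids:
  VS = mass * VS_fraction = 437 * 0.68 = 297.16 kg
Calculate biogas volume:
  Biogas = VS * specific_yield = 297.16 * 0.72
  Biogas = 213.96 m^3

213.96


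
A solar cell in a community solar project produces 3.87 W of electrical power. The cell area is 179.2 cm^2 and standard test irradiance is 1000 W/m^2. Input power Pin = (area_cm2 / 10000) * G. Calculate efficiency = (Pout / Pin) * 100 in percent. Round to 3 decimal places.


First compute the input power:
  Pin = area_cm2 / 10000 * G = 179.2 / 10000 * 1000 = 17.92 W
Then compute efficiency:
  Efficiency = (Pout / Pin) * 100 = (3.87 / 17.92) * 100
  Efficiency = 21.596%

21.596


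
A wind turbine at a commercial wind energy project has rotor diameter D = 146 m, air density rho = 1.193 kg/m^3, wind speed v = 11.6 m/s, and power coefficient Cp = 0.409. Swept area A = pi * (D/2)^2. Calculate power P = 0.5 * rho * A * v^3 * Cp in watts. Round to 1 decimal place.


Step 1 -- Compute swept area:
  A = pi * (D/2)^2 = pi * (146/2)^2 = 16741.55 m^2
Step 2 -- Apply wind power equation:
  P = 0.5 * rho * A * v^3 * Cp
  v^3 = 11.6^3 = 1560.896
  P = 0.5 * 1.193 * 16741.55 * 1560.896 * 0.409
  P = 6375339.5 W

6375339.5


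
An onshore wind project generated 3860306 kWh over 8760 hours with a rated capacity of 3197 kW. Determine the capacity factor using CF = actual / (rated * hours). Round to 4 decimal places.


Capacity factor = actual output / maximum possible output
Maximum possible = rated * hours = 3197 * 8760 = 28005720 kWh
CF = 3860306 / 28005720
CF = 0.1378

0.1378


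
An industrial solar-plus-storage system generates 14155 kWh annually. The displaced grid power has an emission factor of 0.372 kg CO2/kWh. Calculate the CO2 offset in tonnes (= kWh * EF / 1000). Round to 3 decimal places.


CO2 offset in kg = generation * emission_factor
CO2 offset = 14155 * 0.372 = 5265.66 kg
Convert to tonnes:
  CO2 offset = 5265.66 / 1000 = 5.266 tonnes

5.266


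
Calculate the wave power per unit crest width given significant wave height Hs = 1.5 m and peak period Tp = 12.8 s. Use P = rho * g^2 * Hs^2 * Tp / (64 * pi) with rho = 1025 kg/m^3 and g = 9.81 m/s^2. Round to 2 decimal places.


Apply wave power formula:
  g^2 = 9.81^2 = 96.2361
  Hs^2 = 1.5^2 = 2.25
  Numerator = rho * g^2 * Hs^2 * Tp = 1025 * 96.2361 * 2.25 * 12.8 = 2840889.67
  Denominator = 64 * pi = 201.0619
  P = 2840889.67 / 201.0619 = 14129.43 W/m

14129.43


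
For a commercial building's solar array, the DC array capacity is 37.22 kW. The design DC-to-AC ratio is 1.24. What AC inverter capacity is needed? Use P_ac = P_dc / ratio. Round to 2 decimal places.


The inverter AC capacity is determined by the DC/AC ratio.
Given: P_dc = 37.22 kW, DC/AC ratio = 1.24
P_ac = P_dc / ratio = 37.22 / 1.24
P_ac = 30.02 kW

30.02


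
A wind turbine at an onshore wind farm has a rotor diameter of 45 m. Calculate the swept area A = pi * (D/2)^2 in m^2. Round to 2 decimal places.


Compute the rotor radius:
  r = D / 2 = 45 / 2 = 22.5 m
Calculate swept area:
  A = pi * r^2 = pi * 22.5^2
  A = 1590.43 m^2

1590.43


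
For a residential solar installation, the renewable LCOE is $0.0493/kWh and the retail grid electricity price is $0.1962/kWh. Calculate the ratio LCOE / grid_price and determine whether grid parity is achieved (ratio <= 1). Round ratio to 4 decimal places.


Compare LCOE to grid price:
  LCOE = $0.0493/kWh, Grid price = $0.1962/kWh
  Ratio = LCOE / grid_price = 0.0493 / 0.1962 = 0.2513
  Grid parity achieved (ratio <= 1)? yes

0.2513


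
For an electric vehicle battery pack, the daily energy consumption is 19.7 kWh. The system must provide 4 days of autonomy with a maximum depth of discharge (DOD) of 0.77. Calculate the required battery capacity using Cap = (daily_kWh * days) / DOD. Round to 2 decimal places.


Total energy needed = daily * days = 19.7 * 4 = 78.8 kWh
Account for depth of discharge:
  Cap = total_energy / DOD = 78.8 / 0.77
  Cap = 102.34 kWh

102.34


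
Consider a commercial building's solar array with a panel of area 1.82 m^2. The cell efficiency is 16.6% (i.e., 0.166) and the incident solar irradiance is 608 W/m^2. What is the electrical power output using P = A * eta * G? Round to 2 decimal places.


Use the solar power formula P = A * eta * G.
Given: A = 1.82 m^2, eta = 0.166, G = 608 W/m^2
P = 1.82 * 0.166 * 608
P = 183.69 W

183.69


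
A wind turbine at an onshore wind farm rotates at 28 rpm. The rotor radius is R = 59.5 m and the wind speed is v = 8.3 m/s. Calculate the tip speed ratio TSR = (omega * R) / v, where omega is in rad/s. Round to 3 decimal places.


Convert rotational speed to rad/s:
  omega = 28 * 2 * pi / 60 = 2.9322 rad/s
Compute tip speed:
  v_tip = omega * R = 2.9322 * 59.5 = 174.463 m/s
Tip speed ratio:
  TSR = v_tip / v_wind = 174.463 / 8.3 = 21.020

21.020


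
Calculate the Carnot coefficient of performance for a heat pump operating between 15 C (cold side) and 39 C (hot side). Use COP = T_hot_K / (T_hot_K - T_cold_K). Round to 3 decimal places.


Convert to Kelvin:
  T_hot = 39 + 273.15 = 312.15 K
  T_cold = 15 + 273.15 = 288.15 K
Apply Carnot COP formula:
  COP = T_hot_K / (T_hot_K - T_cold_K) = 312.15 / 24.0
  COP = 13.006

13.006


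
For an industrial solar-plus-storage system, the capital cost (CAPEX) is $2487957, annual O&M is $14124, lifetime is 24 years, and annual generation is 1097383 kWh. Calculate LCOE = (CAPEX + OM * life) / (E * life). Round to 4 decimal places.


Total cost = CAPEX + OM * lifetime = 2487957 + 14124 * 24 = 2487957 + 338976 = 2826933
Total generation = annual * lifetime = 1097383 * 24 = 26337192 kWh
LCOE = 2826933 / 26337192
LCOE = 0.1073 $/kWh

0.1073


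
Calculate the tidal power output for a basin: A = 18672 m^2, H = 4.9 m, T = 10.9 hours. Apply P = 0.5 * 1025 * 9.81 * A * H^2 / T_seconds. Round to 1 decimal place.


Convert period to seconds: T = 10.9 * 3600 = 39240.0 s
H^2 = 4.9^2 = 24.01
P = 0.5 * rho * g * A * H^2 / T
P = 0.5 * 1025 * 9.81 * 18672 * 24.01 / 39240.0
P = 57440.3 W

57440.3


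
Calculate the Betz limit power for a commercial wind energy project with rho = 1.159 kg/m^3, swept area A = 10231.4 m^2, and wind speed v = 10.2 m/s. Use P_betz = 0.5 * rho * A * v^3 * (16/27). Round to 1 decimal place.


The Betz coefficient Cp_max = 16/27 = 0.5926
v^3 = 10.2^3 = 1061.208
P_betz = 0.5 * rho * A * v^3 * Cp_max
P_betz = 0.5 * 1.159 * 10231.4 * 1061.208 * 0.5926
P_betz = 3728595.2 W

3728595.2


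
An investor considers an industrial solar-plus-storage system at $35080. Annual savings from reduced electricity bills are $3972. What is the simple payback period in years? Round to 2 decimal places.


Simple payback period = initial cost / annual savings
Payback = 35080 / 3972
Payback = 8.83 years

8.83


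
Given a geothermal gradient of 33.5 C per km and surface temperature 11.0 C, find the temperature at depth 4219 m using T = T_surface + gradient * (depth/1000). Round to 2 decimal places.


Convert depth to km: 4219 / 1000 = 4.219 km
Temperature increase = gradient * depth_km = 33.5 * 4.219 = 141.34 C
Temperature at depth = T_surface + delta_T = 11.0 + 141.34
T = 152.34 C

152.34


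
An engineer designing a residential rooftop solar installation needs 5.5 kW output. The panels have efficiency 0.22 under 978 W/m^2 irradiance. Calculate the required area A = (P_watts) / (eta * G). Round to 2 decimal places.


Convert target power to watts: P = 5.5 * 1000 = 5500.0 W
Compute denominator: eta * G = 0.22 * 978 = 215.16
Required area A = P / (eta * G) = 5500.0 / 215.16
A = 25.56 m^2

25.56


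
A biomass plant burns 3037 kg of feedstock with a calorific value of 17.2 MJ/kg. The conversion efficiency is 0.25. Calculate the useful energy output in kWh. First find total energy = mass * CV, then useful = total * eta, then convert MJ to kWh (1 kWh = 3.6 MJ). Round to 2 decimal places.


Total energy = mass * CV = 3037 * 17.2 = 52236.4 MJ
Useful energy = total * eta = 52236.4 * 0.25 = 13059.1 MJ
Convert to kWh: 13059.1 / 3.6
Useful energy = 3627.53 kWh

3627.53


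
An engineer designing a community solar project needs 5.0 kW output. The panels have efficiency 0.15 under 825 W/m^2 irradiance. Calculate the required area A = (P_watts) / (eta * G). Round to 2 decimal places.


Convert target power to watts: P = 5.0 * 1000 = 5000.0 W
Compute denominator: eta * G = 0.15 * 825 = 123.75
Required area A = P / (eta * G) = 5000.0 / 123.75
A = 40.40 m^2

40.40


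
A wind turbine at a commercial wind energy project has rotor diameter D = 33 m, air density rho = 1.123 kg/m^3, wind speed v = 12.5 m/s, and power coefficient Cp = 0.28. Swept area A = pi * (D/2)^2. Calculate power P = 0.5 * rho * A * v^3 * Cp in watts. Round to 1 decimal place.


Step 1 -- Compute swept area:
  A = pi * (D/2)^2 = pi * (33/2)^2 = 855.3 m^2
Step 2 -- Apply wind power equation:
  P = 0.5 * rho * A * v^3 * Cp
  v^3 = 12.5^3 = 1953.125
  P = 0.5 * 1.123 * 855.3 * 1953.125 * 0.28
  P = 262636.8 W

262636.8


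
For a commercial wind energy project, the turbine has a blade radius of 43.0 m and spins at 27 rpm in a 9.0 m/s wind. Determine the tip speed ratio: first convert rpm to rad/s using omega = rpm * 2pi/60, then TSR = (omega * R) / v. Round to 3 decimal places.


Convert rotational speed to rad/s:
  omega = 27 * 2 * pi / 60 = 2.8274 rad/s
Compute tip speed:
  v_tip = omega * R = 2.8274 * 43.0 = 121.58 m/s
Tip speed ratio:
  TSR = v_tip / v_wind = 121.58 / 9.0 = 13.509

13.509


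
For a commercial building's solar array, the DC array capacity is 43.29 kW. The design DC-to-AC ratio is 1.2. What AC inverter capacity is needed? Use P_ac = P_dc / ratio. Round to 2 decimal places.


The inverter AC capacity is determined by the DC/AC ratio.
Given: P_dc = 43.29 kW, DC/AC ratio = 1.2
P_ac = P_dc / ratio = 43.29 / 1.2
P_ac = 36.08 kW

36.08


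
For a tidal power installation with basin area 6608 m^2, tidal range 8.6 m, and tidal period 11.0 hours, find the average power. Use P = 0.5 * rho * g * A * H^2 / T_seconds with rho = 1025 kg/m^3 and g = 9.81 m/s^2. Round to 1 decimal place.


Convert period to seconds: T = 11.0 * 3600 = 39600.0 s
H^2 = 8.6^2 = 73.96
P = 0.5 * rho * g * A * H^2 / T
P = 0.5 * 1025 * 9.81 * 6608 * 73.96 / 39600.0
P = 62049.0 W

62049.0


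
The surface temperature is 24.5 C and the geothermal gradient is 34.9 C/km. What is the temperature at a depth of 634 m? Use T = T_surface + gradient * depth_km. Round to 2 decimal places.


Convert depth to km: 634 / 1000 = 0.634 km
Temperature increase = gradient * depth_km = 34.9 * 0.634 = 22.13 C
Temperature at depth = T_surface + delta_T = 24.5 + 22.13
T = 46.63 C

46.63


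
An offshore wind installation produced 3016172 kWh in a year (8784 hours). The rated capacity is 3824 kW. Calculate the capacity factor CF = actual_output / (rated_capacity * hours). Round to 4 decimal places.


Capacity factor = actual output / maximum possible output
Maximum possible = rated * hours = 3824 * 8784 = 33590016 kWh
CF = 3016172 / 33590016
CF = 0.0898

0.0898


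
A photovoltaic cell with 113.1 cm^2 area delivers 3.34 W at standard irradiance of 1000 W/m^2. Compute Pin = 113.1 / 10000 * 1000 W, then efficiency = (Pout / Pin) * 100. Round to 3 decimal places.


First compute the input power:
  Pin = area_cm2 / 10000 * G = 113.1 / 10000 * 1000 = 11.31 W
Then compute efficiency:
  Efficiency = (Pout / Pin) * 100 = (3.34 / 11.31) * 100
  Efficiency = 29.531%

29.531


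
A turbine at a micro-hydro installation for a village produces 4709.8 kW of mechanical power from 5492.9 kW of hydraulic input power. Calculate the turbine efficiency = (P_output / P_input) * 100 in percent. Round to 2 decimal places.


Turbine efficiency = (output power / input power) * 100
eta = (4709.8 / 5492.9) * 100
eta = 85.74%

85.74


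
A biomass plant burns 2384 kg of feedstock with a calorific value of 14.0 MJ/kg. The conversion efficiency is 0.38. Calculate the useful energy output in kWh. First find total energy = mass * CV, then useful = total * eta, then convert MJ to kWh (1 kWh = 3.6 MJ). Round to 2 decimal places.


Total energy = mass * CV = 2384 * 14.0 = 33376.0 MJ
Useful energy = total * eta = 33376.0 * 0.38 = 12682.88 MJ
Convert to kWh: 12682.88 / 3.6
Useful energy = 3523.02 kWh

3523.02


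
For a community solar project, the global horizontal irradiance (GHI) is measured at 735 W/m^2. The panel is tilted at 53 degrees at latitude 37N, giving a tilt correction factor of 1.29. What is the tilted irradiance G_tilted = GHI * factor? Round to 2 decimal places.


Identify the given values:
  GHI = 735 W/m^2, tilt correction factor = 1.29
Apply the formula G_tilted = GHI * factor:
  G_tilted = 735 * 1.29
  G_tilted = 948.15 W/m^2

948.15


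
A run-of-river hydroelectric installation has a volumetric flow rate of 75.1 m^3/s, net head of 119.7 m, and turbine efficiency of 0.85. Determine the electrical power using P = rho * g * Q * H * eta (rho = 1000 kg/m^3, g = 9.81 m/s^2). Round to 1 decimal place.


Apply the hydropower formula P = rho * g * Q * H * eta
rho * g = 1000 * 9.81 = 9810.0
P = 9810.0 * 75.1 * 119.7 * 0.85
P = 74958695.6 W

74958695.6


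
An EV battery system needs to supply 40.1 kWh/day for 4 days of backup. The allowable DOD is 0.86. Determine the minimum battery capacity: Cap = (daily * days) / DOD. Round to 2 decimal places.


Total energy needed = daily * days = 40.1 * 4 = 160.4 kWh
Account for depth of discharge:
  Cap = total_energy / DOD = 160.4 / 0.86
  Cap = 186.51 kWh

186.51


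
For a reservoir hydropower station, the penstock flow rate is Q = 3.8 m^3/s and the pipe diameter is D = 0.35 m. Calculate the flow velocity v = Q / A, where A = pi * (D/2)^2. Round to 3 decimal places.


Compute pipe cross-sectional area:
  A = pi * (D/2)^2 = pi * (0.35/2)^2 = 0.0962 m^2
Calculate velocity:
  v = Q / A = 3.8 / 0.0962
  v = 39.496 m/s

39.496


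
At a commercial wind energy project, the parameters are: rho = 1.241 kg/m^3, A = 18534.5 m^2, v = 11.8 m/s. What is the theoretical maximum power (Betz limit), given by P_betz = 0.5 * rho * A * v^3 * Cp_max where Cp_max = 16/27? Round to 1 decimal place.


The Betz coefficient Cp_max = 16/27 = 0.5926
v^3 = 11.8^3 = 1643.032
P_betz = 0.5 * rho * A * v^3 * Cp_max
P_betz = 0.5 * 1.241 * 18534.5 * 1643.032 * 0.5926
P_betz = 11197598.7 W

11197598.7


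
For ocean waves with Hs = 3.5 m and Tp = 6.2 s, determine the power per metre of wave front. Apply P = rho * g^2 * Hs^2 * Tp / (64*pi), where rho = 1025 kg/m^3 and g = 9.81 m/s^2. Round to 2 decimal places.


Apply wave power formula:
  g^2 = 9.81^2 = 96.2361
  Hs^2 = 3.5^2 = 12.25
  Numerator = rho * g^2 * Hs^2 * Tp = 1025 * 96.2361 * 12.25 * 6.2 = 7491860.09
  Denominator = 64 * pi = 201.0619
  P = 7491860.09 / 201.0619 = 37261.46 W/m

37261.46


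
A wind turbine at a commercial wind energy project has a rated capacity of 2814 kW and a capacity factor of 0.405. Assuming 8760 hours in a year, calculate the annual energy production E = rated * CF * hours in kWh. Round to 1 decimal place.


Annual energy = rated_kW * capacity_factor * hours_per_year
Given: P_rated = 2814 kW, CF = 0.405, hours = 8760
E = 2814 * 0.405 * 8760
E = 9983509.2 kWh

9983509.2


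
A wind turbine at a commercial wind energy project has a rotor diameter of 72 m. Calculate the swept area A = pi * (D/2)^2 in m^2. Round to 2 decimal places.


Compute the rotor radius:
  r = D / 2 = 72 / 2 = 36.0 m
Calculate swept area:
  A = pi * r^2 = pi * 36.0^2
  A = 4071.50 m^2

4071.50


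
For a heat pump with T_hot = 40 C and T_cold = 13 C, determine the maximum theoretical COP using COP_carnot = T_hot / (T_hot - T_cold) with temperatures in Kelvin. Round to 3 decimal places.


Convert to Kelvin:
  T_hot = 40 + 273.15 = 313.15 K
  T_cold = 13 + 273.15 = 286.15 K
Apply Carnot COP formula:
  COP = T_hot_K / (T_hot_K - T_cold_K) = 313.15 / 27.0
  COP = 11.598

11.598


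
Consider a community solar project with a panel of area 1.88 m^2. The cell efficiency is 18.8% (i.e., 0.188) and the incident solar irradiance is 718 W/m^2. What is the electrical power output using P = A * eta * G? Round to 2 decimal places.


Use the solar power formula P = A * eta * G.
Given: A = 1.88 m^2, eta = 0.188, G = 718 W/m^2
P = 1.88 * 0.188 * 718
P = 253.77 W

253.77


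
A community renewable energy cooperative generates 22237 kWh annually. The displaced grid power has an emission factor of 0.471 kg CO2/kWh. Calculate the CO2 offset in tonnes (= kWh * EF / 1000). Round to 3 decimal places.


CO2 offset in kg = generation * emission_factor
CO2 offset = 22237 * 0.471 = 10473.63 kg
Convert to tonnes:
  CO2 offset = 10473.63 / 1000 = 10.474 tonnes

10.474


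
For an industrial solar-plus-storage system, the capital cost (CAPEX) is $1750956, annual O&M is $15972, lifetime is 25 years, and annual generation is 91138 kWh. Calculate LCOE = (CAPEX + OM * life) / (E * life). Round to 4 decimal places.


Total cost = CAPEX + OM * lifetime = 1750956 + 15972 * 25 = 1750956 + 399300 = 2150256
Total generation = annual * lifetime = 91138 * 25 = 2278450 kWh
LCOE = 2150256 / 2278450
LCOE = 0.9437 $/kWh

0.9437


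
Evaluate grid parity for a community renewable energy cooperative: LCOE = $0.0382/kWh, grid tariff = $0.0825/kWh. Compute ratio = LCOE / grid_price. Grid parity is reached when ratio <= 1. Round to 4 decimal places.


Compare LCOE to grid price:
  LCOE = $0.0382/kWh, Grid price = $0.0825/kWh
  Ratio = LCOE / grid_price = 0.0382 / 0.0825 = 0.4630
  Grid parity achieved (ratio <= 1)? yes

0.4630


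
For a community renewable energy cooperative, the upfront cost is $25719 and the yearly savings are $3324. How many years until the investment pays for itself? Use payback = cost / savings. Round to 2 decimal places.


Simple payback period = initial cost / annual savings
Payback = 25719 / 3324
Payback = 7.74 years

7.74


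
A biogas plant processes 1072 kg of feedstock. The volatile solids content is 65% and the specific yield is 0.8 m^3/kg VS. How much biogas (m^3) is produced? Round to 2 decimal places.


Compute volatile solids:
  VS = mass * VS_fraction = 1072 * 0.65 = 696.8 kg
Calculate biogas volume:
  Biogas = VS * specific_yield = 696.8 * 0.8
  Biogas = 557.44 m^3

557.44


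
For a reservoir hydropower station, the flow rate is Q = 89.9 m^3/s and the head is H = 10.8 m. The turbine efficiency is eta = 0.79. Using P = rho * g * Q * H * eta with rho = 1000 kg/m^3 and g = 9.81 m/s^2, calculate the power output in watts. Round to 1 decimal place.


Apply the hydropower formula P = rho * g * Q * H * eta
rho * g = 1000 * 9.81 = 9810.0
P = 9810.0 * 89.9 * 10.8 * 0.79
P = 7524532.9 W

7524532.9


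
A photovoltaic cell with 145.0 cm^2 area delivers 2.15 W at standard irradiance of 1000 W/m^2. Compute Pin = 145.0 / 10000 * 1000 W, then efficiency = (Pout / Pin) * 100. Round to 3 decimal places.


First compute the input power:
  Pin = area_cm2 / 10000 * G = 145.0 / 10000 * 1000 = 14.5 W
Then compute efficiency:
  Efficiency = (Pout / Pin) * 100 = (2.15 / 14.5) * 100
  Efficiency = 14.828%

14.828


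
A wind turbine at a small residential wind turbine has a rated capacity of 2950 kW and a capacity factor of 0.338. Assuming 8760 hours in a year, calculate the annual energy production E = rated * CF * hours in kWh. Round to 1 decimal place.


Annual energy = rated_kW * capacity_factor * hours_per_year
Given: P_rated = 2950 kW, CF = 0.338, hours = 8760
E = 2950 * 0.338 * 8760
E = 8734596.0 kWh

8734596.0


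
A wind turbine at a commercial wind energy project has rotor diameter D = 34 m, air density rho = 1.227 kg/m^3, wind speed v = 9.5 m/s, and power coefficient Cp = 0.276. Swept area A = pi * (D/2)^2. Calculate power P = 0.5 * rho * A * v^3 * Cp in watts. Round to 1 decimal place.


Step 1 -- Compute swept area:
  A = pi * (D/2)^2 = pi * (34/2)^2 = 907.92 m^2
Step 2 -- Apply wind power equation:
  P = 0.5 * rho * A * v^3 * Cp
  v^3 = 9.5^3 = 857.375
  P = 0.5 * 1.227 * 907.92 * 857.375 * 0.276
  P = 131808.1 W

131808.1


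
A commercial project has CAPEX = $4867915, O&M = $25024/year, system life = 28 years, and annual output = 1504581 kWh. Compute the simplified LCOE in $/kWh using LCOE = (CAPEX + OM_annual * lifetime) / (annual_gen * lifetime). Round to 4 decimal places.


Total cost = CAPEX + OM * lifetime = 4867915 + 25024 * 28 = 4867915 + 700672 = 5568587
Total generation = annual * lifetime = 1504581 * 28 = 42128268 kWh
LCOE = 5568587 / 42128268
LCOE = 0.1322 $/kWh

0.1322


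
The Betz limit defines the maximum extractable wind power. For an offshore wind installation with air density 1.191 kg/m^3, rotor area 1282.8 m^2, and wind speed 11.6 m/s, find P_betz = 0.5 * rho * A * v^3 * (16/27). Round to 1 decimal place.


The Betz coefficient Cp_max = 16/27 = 0.5926
v^3 = 11.6^3 = 1560.896
P_betz = 0.5 * rho * A * v^3 * Cp_max
P_betz = 0.5 * 1.191 * 1282.8 * 1560.896 * 0.5926
P_betz = 706595.6 W

706595.6


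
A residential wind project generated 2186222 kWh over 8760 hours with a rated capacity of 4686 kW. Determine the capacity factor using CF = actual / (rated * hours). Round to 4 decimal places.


Capacity factor = actual output / maximum possible output
Maximum possible = rated * hours = 4686 * 8760 = 41049360 kWh
CF = 2186222 / 41049360
CF = 0.0533

0.0533


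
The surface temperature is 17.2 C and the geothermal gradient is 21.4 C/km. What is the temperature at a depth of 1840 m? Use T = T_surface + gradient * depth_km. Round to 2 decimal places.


Convert depth to km: 1840 / 1000 = 1.84 km
Temperature increase = gradient * depth_km = 21.4 * 1.84 = 39.38 C
Temperature at depth = T_surface + delta_T = 17.2 + 39.38
T = 56.58 C

56.58


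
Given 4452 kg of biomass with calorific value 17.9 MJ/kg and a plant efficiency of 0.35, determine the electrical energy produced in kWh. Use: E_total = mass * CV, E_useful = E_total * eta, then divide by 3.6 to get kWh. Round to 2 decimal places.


Total energy = mass * CV = 4452 * 17.9 = 79690.8 MJ
Useful energy = total * eta = 79690.8 * 0.35 = 27891.78 MJ
Convert to kWh: 27891.78 / 3.6
Useful energy = 7747.72 kWh

7747.72


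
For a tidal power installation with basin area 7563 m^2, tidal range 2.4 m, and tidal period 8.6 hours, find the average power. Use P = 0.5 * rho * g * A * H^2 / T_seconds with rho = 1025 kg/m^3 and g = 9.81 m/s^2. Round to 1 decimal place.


Convert period to seconds: T = 8.6 * 3600 = 30960.0 s
H^2 = 2.4^2 = 5.76
P = 0.5 * rho * g * A * H^2 / T
P = 0.5 * 1025 * 9.81 * 7563 * 5.76 / 30960.0
P = 7074.2 W

7074.2


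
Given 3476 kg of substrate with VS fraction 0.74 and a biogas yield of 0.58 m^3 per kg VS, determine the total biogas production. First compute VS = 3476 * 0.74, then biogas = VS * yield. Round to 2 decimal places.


Compute volatile solids:
  VS = mass * VS_fraction = 3476 * 0.74 = 2572.24 kg
Calculate biogas volume:
  Biogas = VS * specific_yield = 2572.24 * 0.58
  Biogas = 1491.90 m^3

1491.90


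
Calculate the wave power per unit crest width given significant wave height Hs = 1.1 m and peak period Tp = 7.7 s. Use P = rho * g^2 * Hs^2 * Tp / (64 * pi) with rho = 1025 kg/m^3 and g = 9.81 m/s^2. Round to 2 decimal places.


Apply wave power formula:
  g^2 = 9.81^2 = 96.2361
  Hs^2 = 1.1^2 = 1.21
  Numerator = rho * g^2 * Hs^2 * Tp = 1025 * 96.2361 * 1.21 * 7.7 = 919047.54
  Denominator = 64 * pi = 201.0619
  P = 919047.54 / 201.0619 = 4570.97 W/m

4570.97


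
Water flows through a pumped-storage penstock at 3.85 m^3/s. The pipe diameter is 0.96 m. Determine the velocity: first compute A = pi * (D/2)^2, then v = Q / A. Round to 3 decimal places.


Compute pipe cross-sectional area:
  A = pi * (D/2)^2 = pi * (0.96/2)^2 = 0.7238 m^2
Calculate velocity:
  v = Q / A = 3.85 / 0.7238
  v = 5.319 m/s

5.319


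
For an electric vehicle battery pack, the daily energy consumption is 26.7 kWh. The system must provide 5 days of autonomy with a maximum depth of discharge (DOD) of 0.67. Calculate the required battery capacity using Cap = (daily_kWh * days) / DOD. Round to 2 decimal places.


Total energy needed = daily * days = 26.7 * 5 = 133.5 kWh
Account for depth of discharge:
  Cap = total_energy / DOD = 133.5 / 0.67
  Cap = 199.25 kWh

199.25


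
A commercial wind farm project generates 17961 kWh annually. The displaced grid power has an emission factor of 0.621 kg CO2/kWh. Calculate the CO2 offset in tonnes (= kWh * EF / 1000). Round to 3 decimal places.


CO2 offset in kg = generation * emission_factor
CO2 offset = 17961 * 0.621 = 11153.78 kg
Convert to tonnes:
  CO2 offset = 11153.78 / 1000 = 11.154 tonnes

11.154


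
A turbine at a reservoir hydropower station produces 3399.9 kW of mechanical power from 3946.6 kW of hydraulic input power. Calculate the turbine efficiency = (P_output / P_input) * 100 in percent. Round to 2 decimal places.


Turbine efficiency = (output power / input power) * 100
eta = (3399.9 / 3946.6) * 100
eta = 86.15%

86.15


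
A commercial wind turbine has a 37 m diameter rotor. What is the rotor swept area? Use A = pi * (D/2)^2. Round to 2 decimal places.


Compute the rotor radius:
  r = D / 2 = 37 / 2 = 18.5 m
Calculate swept area:
  A = pi * r^2 = pi * 18.5^2
  A = 1075.21 m^2

1075.21
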